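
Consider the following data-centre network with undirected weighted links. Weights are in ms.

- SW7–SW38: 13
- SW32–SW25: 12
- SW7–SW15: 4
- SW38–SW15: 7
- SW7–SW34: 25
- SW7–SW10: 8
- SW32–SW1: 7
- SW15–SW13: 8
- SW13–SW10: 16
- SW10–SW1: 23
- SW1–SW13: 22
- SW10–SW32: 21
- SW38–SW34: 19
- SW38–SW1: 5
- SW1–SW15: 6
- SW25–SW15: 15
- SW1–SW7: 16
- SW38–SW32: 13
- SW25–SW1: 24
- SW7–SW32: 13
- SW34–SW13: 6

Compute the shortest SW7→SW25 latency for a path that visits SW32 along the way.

Best SW7 to SW32: SW7 → SW32 costing 13
Best SW32 to SW25: SW32 → SW25 costing 12
Total via SW32: 13 + 12 = 25 ms.

25 ms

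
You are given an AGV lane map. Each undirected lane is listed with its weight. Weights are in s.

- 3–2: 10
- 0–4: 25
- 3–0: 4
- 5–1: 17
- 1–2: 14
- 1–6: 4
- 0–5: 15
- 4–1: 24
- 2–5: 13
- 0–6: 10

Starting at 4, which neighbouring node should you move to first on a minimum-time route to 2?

1

Compare a few routes:
4 - 0 - 3 - 2: 25+4+10 = 39
4 - 1 - 2: 24+14 = 38
4 - 1 - 6 - 0 - 3 - 2: 24+4+10+4+10 = 52
The minimum is 38 s via 4 - 1 - 2.
So from 4 the first move is to 1.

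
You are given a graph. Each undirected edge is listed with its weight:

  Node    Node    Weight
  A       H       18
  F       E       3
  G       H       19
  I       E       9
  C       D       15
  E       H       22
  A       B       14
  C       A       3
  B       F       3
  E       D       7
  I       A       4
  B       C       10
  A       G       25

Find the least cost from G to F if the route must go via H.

Shortest G→H: G → H = 19
Best H to F: H → E → F costing 25
Total via H: 19 + 25 = 44.

44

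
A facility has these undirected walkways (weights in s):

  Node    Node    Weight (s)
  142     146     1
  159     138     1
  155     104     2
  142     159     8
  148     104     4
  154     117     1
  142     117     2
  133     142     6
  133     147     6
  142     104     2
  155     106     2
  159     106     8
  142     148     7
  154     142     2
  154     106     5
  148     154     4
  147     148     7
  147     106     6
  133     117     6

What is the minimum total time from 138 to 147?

15 s

Running Dijkstra from 138:
138: 0
159: 1  (via 138)
142: 9  (via 159)
106: 9  (via 159)
146: 10  (via 142)
104: 11  (via 142)
117: 11  (via 142)
155: 11  (via 106)
154: 11  (via 142)
133: 15  (via 142)
148: 15  (via 104)
147: 15  (via 106)
Shortest route: 138 → 159 → 106 → 147 = 15 s.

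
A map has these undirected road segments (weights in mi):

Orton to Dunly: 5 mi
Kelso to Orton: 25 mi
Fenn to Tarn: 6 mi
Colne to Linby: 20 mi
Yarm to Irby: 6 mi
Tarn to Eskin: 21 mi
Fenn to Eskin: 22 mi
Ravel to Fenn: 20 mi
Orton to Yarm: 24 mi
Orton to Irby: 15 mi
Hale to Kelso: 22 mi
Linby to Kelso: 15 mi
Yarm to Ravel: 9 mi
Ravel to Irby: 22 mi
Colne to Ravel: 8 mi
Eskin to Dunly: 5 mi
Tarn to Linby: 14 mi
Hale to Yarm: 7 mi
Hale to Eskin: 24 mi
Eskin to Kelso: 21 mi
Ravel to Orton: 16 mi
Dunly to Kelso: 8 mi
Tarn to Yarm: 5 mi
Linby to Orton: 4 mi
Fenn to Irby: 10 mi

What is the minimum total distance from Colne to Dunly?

29 mi

Settle nodes by increasing distance from Colne:
Colne: 0
Ravel: 8  (via Colne)
Yarm: 17  (via Ravel)
Linby: 20  (via Colne)
Tarn: 22  (via Yarm)
Irby: 23  (via Yarm)
Orton: 24  (via Ravel)
Hale: 24  (via Yarm)
Fenn: 28  (via Ravel)
Dunly: 29  (via Orton)
Shortest route: Colne–Ravel–Orton–Dunly = 29 mi.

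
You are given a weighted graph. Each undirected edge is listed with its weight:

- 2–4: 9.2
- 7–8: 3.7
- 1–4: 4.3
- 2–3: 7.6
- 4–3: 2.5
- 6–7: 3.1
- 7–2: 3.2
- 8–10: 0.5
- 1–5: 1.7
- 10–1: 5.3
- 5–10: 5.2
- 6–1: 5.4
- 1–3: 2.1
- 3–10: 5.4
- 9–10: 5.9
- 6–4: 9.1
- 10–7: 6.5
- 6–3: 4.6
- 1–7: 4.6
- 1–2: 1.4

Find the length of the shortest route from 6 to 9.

Enumerating some paths:
6 - 7 - 10 - 9: 3.1+6.5+5.9 = 15.5
6 - 3 - 10 - 9: 4.6+5.4+5.9 = 15.9
6 - 7 - 8 - 10 - 9: 3.1+3.7+0.5+5.9 = 13.2
Cheapest is 6 - 7 - 8 - 10 - 9 at 13.2.

13.2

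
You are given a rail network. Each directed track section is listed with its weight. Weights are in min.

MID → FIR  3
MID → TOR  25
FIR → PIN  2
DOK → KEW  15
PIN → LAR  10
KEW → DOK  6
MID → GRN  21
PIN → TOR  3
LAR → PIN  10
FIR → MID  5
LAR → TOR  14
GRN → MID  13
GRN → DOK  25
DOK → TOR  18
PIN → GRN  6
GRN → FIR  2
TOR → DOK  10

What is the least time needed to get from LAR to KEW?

38 min

Enumerating some paths:
LAR–PIN–TOR–DOK–KEW: 10+3+10+15 = 38
LAR–PIN–GRN–DOK–KEW: 10+6+25+15 = 56
LAR–TOR–DOK–KEW: 14+10+15 = 39
The minimum is 38 min via LAR–PIN–TOR–DOK–KEW.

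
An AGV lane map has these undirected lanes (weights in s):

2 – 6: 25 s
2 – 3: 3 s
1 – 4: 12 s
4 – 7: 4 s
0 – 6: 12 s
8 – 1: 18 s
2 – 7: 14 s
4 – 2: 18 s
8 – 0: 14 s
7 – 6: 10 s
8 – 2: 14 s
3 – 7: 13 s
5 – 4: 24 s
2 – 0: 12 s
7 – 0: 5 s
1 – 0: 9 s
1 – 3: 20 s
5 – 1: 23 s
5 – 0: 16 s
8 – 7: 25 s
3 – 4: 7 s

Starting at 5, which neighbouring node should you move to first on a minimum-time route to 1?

Enumerating some paths:
5 → 0 → 1: 16+9 = 25
5 → 1: 23 = 23
The minimum is 23 s via 5 → 1.
So from 5 the first move is to 1.

1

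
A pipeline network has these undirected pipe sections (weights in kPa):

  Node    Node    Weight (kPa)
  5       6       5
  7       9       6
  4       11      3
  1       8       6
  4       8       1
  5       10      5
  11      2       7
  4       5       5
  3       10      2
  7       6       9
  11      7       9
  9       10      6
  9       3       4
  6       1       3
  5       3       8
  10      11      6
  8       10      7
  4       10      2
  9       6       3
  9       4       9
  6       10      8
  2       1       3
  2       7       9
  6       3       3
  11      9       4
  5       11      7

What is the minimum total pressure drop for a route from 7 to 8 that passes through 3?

Shortest 7→3: 7 → 9 → 3 = 10
Shortest 3→8: 3 → 10 → 4 → 8 = 5
Total via 3: 10 + 5 = 15 kPa.

15 kPa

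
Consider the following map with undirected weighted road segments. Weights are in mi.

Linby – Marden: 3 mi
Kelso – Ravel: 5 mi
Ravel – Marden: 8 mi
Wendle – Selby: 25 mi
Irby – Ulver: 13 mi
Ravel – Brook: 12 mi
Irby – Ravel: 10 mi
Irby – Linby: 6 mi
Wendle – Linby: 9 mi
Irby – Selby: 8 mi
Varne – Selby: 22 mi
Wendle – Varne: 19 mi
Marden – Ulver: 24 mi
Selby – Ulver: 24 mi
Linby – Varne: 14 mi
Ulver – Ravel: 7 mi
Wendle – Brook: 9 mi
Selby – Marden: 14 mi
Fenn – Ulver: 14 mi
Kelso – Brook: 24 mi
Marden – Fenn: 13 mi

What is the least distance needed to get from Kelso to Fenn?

26 mi

Candidate routes:
Kelso - Ravel - Ulver - Fenn: 5+7+14 = 26
Kelso - Ravel - Irby - Linby - Marden - Fenn: 5+10+6+3+13 = 37
Cheapest is Kelso - Ravel - Ulver - Fenn at 26 mi.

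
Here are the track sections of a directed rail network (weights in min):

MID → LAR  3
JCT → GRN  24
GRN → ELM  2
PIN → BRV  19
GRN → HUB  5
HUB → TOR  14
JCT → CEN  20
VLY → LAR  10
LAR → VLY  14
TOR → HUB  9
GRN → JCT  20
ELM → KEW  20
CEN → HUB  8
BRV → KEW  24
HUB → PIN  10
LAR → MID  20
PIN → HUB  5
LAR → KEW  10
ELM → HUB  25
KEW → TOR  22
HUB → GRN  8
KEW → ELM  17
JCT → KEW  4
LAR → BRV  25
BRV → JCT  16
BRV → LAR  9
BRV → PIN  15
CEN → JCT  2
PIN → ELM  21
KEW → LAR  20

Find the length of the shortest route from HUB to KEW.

Candidate routes:
HUB - GRN - ELM - KEW: 8+2+20 = 30
HUB - GRN - JCT - KEW: 8+20+4 = 32
The minimum is 30 min via HUB - GRN - ELM - KEW.

30 min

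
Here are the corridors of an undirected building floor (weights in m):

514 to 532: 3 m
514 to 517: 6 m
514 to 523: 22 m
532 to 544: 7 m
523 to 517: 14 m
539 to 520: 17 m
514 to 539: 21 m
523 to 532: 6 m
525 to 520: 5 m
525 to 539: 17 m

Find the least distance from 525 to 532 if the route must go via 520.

46 m

Shortest 525→520: 525 → 520 = 5
Best 520 to 532: 520 → 539 → 514 → 532 costing 41
Total via 520: 5 + 41 = 46 m.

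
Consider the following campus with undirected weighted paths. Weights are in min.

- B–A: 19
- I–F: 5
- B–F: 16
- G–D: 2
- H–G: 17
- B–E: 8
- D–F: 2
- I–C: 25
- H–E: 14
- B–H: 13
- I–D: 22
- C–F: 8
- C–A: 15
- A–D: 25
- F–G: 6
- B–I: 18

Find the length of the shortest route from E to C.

Enumerating some paths:
E - B - F - C: 8+16+8 = 32
E - B - I - F - C: 8+18+5+8 = 39
E - B - A - C: 8+19+15 = 42
E - H - G - D - F - C: 14+17+2+2+8 = 43
Cheapest is E - B - F - C at 32 min.

32 min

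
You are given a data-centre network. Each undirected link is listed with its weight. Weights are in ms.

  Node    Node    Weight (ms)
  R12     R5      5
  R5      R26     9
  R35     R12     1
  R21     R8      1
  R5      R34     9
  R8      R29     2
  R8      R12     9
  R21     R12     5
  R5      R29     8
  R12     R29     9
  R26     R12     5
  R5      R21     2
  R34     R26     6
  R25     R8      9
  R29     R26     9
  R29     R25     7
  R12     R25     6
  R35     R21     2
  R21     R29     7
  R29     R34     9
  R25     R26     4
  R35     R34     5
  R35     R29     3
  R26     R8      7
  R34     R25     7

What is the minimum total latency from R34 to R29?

8 ms

Candidate routes:
R34 → R35 → R29: 5+3 = 8
R34 → R29: 9 = 9
R34 → R35 → R21 → R8 → R29: 5+2+1+2 = 10
The minimum is 8 ms via R34 → R35 → R29.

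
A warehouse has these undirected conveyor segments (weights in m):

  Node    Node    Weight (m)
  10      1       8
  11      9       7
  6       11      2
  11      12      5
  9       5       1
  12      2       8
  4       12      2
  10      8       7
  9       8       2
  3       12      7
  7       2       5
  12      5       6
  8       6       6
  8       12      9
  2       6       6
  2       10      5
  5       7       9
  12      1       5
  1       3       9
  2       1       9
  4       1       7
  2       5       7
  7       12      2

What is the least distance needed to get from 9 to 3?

14 m

Candidate routes:
9–11–12–3: 7+5+7 = 19
9–8–12–3: 2+9+7 = 18
9–5–12–3: 1+6+7 = 14
9–5–7–12–3: 1+9+2+7 = 19
Cheapest is 9–5–12–3 at 14 m.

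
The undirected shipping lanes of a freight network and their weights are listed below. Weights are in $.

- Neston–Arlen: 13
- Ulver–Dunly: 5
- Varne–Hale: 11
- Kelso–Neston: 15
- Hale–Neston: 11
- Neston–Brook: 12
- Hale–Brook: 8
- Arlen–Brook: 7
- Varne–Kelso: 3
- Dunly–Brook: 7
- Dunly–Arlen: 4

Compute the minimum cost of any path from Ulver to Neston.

Candidate routes:
Ulver–Dunly–Brook–Neston: 5+7+12 = 24
Ulver–Dunly–Arlen–Neston: 5+4+13 = 22
Cheapest is Ulver–Dunly–Arlen–Neston at $22.

$22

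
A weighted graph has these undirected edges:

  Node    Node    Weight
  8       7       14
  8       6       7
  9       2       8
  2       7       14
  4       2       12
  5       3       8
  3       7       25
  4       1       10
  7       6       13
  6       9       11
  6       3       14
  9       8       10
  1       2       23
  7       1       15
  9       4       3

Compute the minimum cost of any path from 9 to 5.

33

Shortest distances from 9:
9: 0
4: 3  (via 9)
2: 8  (via 9)
8: 10  (via 9)
6: 11  (via 9)
1: 13  (via 4)
7: 22  (via 2)
3: 25  (via 6)
5: 33  (via 3)
Shortest route: 9–6–3–5 = 33.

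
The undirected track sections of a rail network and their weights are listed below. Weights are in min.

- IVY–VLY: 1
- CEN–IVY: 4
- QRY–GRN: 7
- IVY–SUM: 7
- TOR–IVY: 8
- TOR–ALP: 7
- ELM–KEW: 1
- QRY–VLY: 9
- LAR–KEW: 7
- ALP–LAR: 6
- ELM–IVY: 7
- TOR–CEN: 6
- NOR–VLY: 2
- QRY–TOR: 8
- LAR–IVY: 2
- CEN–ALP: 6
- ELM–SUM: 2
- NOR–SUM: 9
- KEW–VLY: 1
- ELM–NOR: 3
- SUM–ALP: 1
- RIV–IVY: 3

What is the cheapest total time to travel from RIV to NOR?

6 min

Enumerating some paths:
RIV → IVY → VLY → KEW → ELM → NOR: 3+1+1+1+3 = 9
RIV → IVY → ELM → NOR: 3+7+3 = 13
RIV → IVY → VLY → NOR: 3+1+2 = 6
Cheapest is RIV → IVY → VLY → NOR at 6 min.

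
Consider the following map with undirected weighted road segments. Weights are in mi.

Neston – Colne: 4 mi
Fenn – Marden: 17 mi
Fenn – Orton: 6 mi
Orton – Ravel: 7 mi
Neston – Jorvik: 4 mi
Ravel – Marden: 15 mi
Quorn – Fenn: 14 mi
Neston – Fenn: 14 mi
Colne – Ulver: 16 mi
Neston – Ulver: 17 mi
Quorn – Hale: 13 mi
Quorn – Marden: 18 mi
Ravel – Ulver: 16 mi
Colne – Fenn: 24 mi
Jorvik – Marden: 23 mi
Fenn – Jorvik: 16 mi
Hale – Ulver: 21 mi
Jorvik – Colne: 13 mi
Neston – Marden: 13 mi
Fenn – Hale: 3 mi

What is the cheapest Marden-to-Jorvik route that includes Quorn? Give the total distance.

Best Marden to Quorn: Marden → Quorn costing 18
Best Quorn to Jorvik: Quorn → Fenn → Jorvik costing 30
Total via Quorn: 18 + 30 = 48 mi.

48 mi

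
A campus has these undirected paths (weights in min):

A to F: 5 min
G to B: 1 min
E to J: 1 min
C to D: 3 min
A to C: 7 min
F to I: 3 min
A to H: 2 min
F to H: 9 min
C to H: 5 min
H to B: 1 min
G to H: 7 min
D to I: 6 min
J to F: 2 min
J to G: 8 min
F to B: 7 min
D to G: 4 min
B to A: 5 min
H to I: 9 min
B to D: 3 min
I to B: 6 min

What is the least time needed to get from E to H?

10 min

Enumerating some paths:
E - J - G - B - H: 1+8+1+1 = 11
E - J - F - A - H: 1+2+5+2 = 10
E - J - F - B - H: 1+2+7+1 = 11
The minimum is 10 min via E - J - F - A - H.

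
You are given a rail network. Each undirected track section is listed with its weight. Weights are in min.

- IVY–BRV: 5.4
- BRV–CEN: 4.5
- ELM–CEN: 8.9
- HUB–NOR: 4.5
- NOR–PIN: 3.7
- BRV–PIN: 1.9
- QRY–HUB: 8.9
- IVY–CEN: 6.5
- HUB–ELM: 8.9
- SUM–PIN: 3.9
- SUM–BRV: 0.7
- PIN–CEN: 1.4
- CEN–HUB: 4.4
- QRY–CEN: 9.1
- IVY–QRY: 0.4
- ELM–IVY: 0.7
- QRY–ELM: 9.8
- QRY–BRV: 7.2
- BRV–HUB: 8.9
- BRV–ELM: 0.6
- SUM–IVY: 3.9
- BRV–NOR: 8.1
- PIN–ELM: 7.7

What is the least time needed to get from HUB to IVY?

Candidate routes:
HUB–QRY–IVY: 8.9+0.4 = 9.3
HUB–CEN–PIN–BRV–ELM–IVY: 4.4+1.4+1.9+0.6+0.7 = 9
HUB–BRV–ELM–IVY: 8.9+0.6+0.7 = 10.2
HUB–ELM–IVY: 8.9+0.7 = 9.6
Cheapest is HUB–CEN–PIN–BRV–ELM–IVY at 9 min.

9 min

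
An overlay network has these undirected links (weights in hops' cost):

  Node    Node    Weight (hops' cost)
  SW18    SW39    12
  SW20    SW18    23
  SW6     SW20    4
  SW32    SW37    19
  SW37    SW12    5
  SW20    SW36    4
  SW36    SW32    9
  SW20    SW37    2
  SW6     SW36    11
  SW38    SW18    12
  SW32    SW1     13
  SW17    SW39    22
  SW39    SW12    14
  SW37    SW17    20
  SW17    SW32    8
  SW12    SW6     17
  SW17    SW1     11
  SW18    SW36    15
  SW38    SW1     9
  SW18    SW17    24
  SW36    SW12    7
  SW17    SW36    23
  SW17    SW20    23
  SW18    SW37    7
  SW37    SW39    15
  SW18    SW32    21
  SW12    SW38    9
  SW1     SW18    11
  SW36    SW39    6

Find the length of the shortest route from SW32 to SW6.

17 hops' cost

Candidate routes:
SW32 - SW36 - SW20 - SW6: 9+4+4 = 17
SW32 - SW37 - SW20 - SW6: 19+2+4 = 25
SW32 - SW36 - SW6: 9+11 = 20
The minimum is 17 hops' cost via SW32 - SW36 - SW20 - SW6.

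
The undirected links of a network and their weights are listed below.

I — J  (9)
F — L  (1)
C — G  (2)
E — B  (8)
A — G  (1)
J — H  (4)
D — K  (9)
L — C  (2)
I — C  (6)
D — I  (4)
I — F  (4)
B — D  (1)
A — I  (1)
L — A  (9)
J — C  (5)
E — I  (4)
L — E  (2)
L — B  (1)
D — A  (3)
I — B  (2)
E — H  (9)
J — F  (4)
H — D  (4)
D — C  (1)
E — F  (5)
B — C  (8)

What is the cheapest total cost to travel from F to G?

Compare a few routes:
F–L–C–G: 1+2+2 = 5
F–I–A–G: 4+1+1 = 6
F–L–B–D–C–G: 1+1+1+1+2 = 6
F–L–B–I–A–G: 1+1+2+1+1 = 6
Cheapest is F–L–C–G at 5.

5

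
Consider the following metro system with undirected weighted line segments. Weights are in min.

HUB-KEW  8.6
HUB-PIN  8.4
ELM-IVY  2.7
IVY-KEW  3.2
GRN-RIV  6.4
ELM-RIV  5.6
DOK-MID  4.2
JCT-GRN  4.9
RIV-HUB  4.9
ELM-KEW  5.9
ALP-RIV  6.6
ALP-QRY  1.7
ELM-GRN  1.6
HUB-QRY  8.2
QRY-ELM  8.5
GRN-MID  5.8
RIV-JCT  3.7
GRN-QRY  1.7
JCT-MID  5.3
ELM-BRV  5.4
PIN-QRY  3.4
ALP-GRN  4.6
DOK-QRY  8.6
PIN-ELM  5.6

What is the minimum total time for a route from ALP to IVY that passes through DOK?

24.6 min

Best ALP to DOK: ALP–QRY–DOK costing 10.3
Best DOK to IVY: DOK–MID–GRN–ELM–IVY costing 14.3
Total via DOK: 10.3 + 14.3 = 24.6 min.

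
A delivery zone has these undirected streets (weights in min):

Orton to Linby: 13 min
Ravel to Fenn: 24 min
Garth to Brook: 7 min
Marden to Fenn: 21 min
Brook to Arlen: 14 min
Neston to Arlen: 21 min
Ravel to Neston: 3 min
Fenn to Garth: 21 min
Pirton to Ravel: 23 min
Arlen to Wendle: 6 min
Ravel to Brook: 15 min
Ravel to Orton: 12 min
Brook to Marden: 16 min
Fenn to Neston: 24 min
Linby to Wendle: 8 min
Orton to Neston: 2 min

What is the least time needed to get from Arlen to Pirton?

47 min

Running Dijkstra from Arlen:
Arlen: 0
Wendle: 6  (via Arlen)
Linby: 14  (via Wendle)
Brook: 14  (via Arlen)
Garth: 21  (via Brook)
Neston: 21  (via Arlen)
Orton: 23  (via Neston)
Ravel: 24  (via Neston)
Marden: 30  (via Brook)
Fenn: 42  (via Garth)
Pirton: 47  (via Ravel)
Shortest route: Arlen → Neston → Ravel → Pirton = 47 min.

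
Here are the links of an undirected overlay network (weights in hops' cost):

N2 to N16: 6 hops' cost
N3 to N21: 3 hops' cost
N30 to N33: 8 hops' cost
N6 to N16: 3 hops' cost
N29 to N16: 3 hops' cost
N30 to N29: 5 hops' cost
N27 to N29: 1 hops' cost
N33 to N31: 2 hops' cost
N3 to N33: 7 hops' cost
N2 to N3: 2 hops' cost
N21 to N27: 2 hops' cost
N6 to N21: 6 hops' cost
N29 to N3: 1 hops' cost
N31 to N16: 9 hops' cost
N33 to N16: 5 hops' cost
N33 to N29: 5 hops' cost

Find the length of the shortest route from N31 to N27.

8 hops' cost

Running Dijkstra from N31:
N31: 0
N33: 2  (via N31)
N16: 7  (via N33)
N29: 7  (via N33)
N3: 8  (via N29)
N27: 8  (via N29)
Shortest route: N31 → N33 → N29 → N27 = 8 hops' cost.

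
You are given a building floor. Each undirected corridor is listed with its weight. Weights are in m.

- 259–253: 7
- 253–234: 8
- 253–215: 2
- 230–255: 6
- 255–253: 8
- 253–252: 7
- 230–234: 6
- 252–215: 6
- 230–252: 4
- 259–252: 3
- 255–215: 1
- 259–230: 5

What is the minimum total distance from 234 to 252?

10 m

Enumerating some paths:
234 → 230 → 259 → 252: 6+5+3 = 14
234 → 230 → 252: 6+4 = 10
The minimum is 10 m via 234 → 230 → 252.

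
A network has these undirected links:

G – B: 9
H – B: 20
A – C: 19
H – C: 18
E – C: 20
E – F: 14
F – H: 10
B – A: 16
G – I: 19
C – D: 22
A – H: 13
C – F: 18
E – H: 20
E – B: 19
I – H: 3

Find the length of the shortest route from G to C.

40

Settle nodes by increasing distance from G:
G: 0
B: 9  (via G)
I: 19  (via G)
H: 22  (via I)
A: 25  (via B)
E: 28  (via B)
F: 32  (via H)
C: 40  (via H)
Shortest route: G–I–H–C = 40.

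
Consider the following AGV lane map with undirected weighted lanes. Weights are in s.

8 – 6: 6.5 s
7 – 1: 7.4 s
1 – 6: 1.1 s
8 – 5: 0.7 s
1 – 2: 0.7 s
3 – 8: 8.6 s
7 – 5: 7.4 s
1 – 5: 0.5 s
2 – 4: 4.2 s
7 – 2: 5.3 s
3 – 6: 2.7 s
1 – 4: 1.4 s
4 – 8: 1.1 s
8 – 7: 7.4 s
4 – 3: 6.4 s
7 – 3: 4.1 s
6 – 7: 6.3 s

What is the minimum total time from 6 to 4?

2.5 s

Settle nodes by increasing distance from 6:
6: 0
1: 1.1  (via 6)
5: 1.6  (via 1)
2: 1.8  (via 1)
8: 2.3  (via 5)
4: 2.5  (via 1)
Shortest route: 6 → 1 → 4 = 2.5 s.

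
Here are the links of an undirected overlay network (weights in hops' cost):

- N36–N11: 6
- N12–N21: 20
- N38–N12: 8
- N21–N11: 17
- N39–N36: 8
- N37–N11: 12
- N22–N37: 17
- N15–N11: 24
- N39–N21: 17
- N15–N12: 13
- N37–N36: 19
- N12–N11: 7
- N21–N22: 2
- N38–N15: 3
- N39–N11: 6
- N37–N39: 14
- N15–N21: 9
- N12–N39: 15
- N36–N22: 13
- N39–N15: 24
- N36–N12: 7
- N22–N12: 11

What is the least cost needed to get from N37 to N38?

27 hops' cost

Enumerating some paths:
N37 - N11 - N12 - N38: 12+7+8 = 27
N37 - N36 - N12 - N38: 19+7+8 = 34
N37 - N22 - N21 - N15 - N38: 17+2+9+3 = 31
N37 - N11 - N36 - N12 - N38: 12+6+7+8 = 33
Cheapest is N37 - N11 - N12 - N38 at 27 hops' cost.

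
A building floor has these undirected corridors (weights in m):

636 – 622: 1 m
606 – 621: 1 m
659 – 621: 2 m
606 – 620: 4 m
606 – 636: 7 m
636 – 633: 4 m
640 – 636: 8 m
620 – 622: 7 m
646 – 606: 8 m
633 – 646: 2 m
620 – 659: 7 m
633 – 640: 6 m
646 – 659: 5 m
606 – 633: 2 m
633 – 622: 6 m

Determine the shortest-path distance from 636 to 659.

9 m

Shortest distances from 636:
636: 0
622: 1  (via 636)
633: 4  (via 636)
606: 6  (via 633)
646: 6  (via 633)
621: 7  (via 606)
620: 8  (via 622)
640: 8  (via 636)
659: 9  (via 621)
Shortest route: 636 → 633 → 606 → 621 → 659 = 9 m.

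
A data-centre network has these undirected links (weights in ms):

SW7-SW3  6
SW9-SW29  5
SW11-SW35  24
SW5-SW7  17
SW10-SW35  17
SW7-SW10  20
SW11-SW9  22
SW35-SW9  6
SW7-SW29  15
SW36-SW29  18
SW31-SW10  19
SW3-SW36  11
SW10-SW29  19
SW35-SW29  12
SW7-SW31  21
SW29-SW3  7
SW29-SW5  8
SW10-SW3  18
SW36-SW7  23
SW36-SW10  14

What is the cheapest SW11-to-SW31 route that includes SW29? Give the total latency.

61 ms

Best SW11 to SW29: SW11 → SW9 → SW29 costing 27
Best SW29 to SW31: SW29 → SW3 → SW7 → SW31 costing 34
Total via SW29: 27 + 34 = 61 ms.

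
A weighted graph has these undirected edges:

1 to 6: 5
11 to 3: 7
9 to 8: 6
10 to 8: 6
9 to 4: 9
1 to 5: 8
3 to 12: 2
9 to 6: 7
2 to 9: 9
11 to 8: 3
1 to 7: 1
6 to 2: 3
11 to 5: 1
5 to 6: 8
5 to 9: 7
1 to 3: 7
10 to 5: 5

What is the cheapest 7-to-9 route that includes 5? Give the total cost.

16

Best 7 to 5: 7 → 1 → 5 costing 9
Shortest 5→9: 5 → 9 = 7
Total via 5: 9 + 7 = 16.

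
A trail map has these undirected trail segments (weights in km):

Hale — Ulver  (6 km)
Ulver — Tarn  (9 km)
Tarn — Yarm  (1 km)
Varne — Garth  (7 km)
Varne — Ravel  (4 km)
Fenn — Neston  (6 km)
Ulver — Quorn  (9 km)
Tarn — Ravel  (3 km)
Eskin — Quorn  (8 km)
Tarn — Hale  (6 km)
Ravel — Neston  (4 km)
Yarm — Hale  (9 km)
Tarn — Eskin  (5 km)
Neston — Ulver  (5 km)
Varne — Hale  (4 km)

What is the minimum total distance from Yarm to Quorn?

14 km

Compare a few routes:
Yarm → Tarn → Eskin → Quorn: 1+5+8 = 14
Yarm → Tarn → Ulver → Quorn: 1+9+9 = 19
The minimum is 14 km via Yarm → Tarn → Eskin → Quorn.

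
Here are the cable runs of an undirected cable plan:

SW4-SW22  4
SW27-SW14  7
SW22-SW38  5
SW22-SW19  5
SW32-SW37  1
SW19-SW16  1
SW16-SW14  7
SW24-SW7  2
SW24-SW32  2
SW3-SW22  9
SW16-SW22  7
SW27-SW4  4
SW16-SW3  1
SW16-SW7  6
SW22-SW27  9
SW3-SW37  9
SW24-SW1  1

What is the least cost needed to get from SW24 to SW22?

Settle nodes by increasing distance from SW24:
SW24: 0
SW1: 1  (via SW24)
SW32: 2  (via SW24)
SW7: 2  (via SW24)
SW37: 3  (via SW32)
SW16: 8  (via SW7)
SW19: 9  (via SW16)
SW3: 9  (via SW16)
SW22: 14  (via SW19)
Shortest route: SW24 → SW7 → SW16 → SW19 → SW22 = 14.

14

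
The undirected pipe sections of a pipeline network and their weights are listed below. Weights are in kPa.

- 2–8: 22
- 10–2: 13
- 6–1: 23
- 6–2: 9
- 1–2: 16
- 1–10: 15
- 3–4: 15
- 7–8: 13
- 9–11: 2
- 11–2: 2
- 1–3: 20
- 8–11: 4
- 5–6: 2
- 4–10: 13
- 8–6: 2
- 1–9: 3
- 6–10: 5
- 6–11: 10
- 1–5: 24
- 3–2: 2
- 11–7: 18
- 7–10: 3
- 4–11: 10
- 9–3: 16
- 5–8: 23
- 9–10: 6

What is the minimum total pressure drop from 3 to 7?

15 kPa

Enumerating some paths:
3–2–11–9–10–7: 2+2+2+6+3 = 15
3–2–6–10–7: 2+9+5+3 = 19
3–2–10–7: 2+13+3 = 18
3–2–11–8–6–10–7: 2+2+4+2+5+3 = 18
The minimum is 15 kPa via 3–2–11–9–10–7.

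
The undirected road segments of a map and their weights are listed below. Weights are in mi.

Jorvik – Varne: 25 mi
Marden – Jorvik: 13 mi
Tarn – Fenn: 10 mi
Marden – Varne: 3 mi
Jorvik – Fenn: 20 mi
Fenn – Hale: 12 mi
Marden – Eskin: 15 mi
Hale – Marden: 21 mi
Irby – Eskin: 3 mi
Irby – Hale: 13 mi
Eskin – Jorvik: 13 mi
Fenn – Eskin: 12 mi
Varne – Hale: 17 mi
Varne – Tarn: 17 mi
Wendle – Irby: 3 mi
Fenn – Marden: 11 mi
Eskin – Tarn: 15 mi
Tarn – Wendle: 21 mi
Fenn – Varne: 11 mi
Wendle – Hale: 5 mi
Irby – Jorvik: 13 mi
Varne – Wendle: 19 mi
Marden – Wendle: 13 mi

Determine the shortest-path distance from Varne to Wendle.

Compare a few routes:
Varne → Wendle: 19 = 19
Varne → Marden → Wendle: 3+13 = 16
The minimum is 16 mi via Varne → Marden → Wendle.

16 mi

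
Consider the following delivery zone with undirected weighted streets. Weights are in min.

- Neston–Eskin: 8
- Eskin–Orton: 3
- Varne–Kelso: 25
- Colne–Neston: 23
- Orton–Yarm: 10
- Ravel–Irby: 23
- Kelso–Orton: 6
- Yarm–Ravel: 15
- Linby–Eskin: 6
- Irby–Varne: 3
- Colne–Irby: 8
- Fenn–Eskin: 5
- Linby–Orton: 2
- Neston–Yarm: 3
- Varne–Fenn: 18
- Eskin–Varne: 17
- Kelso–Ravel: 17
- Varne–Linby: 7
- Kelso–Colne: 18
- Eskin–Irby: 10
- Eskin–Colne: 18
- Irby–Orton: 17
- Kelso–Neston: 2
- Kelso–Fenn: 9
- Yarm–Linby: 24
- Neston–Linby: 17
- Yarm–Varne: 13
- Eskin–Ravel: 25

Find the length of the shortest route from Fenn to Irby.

15 min

Candidate routes:
Fenn–Eskin–Orton–Linby–Varne–Irby: 5+3+2+7+3 = 20
Fenn–Varne–Irby: 18+3 = 21
Fenn–Eskin–Irby: 5+10 = 15
Cheapest is Fenn–Eskin–Irby at 15 min.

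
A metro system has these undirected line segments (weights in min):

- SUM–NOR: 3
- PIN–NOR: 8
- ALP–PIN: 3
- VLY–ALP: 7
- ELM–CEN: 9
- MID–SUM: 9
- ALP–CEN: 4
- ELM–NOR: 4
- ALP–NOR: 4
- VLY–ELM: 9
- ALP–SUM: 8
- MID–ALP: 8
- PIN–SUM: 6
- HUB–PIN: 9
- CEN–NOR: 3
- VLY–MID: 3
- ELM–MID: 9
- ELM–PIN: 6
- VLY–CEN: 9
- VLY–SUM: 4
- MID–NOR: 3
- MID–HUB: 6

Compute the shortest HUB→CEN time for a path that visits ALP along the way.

Shortest HUB→ALP: HUB → PIN → ALP = 12
Best ALP to CEN: ALP → CEN costing 4
Total via ALP: 12 + 4 = 16 min.

16 min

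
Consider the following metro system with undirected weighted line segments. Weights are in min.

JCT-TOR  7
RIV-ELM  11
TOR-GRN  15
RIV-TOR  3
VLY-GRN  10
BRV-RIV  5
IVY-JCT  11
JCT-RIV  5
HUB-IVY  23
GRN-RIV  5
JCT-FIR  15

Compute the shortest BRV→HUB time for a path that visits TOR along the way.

49 min

Best BRV to TOR: BRV–RIV–TOR costing 8
Best TOR to HUB: TOR–JCT–IVY–HUB costing 41
Total via TOR: 8 + 41 = 49 min.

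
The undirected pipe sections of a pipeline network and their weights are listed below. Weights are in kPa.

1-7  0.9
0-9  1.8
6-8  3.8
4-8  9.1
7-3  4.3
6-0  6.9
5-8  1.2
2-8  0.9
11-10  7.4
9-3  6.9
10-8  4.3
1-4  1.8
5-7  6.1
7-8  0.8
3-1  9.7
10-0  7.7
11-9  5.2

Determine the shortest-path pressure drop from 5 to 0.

Running Dijkstra from 5:
5: 0
8: 1.2  (via 5)
7: 2  (via 8)
2: 2.1  (via 8)
1: 2.9  (via 7)
4: 4.7  (via 1)
6: 5  (via 8)
10: 5.5  (via 8)
3: 6.3  (via 7)
0: 11.9  (via 6)
Shortest route: 5–8–6–0 = 11.9 kPa.

11.9 kPa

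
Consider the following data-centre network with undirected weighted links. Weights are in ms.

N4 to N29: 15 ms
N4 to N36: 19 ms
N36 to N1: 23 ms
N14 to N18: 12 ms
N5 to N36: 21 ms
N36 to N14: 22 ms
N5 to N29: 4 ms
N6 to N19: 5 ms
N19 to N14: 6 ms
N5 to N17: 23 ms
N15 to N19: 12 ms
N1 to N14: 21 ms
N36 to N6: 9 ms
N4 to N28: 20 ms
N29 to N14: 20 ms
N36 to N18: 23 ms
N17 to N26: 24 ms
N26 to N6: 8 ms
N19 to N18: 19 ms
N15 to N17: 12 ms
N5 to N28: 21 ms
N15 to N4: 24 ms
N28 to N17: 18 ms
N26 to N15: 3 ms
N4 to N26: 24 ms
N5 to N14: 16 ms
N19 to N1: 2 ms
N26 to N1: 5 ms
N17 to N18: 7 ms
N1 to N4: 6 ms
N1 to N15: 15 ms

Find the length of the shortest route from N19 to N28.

Compare a few routes:
N19–N1–N4–N28: 2+6+20 = 28
N19–N1–N26–N15–N17–N28: 2+5+3+12+18 = 40
Cheapest is N19–N1–N4–N28 at 28 ms.

28 ms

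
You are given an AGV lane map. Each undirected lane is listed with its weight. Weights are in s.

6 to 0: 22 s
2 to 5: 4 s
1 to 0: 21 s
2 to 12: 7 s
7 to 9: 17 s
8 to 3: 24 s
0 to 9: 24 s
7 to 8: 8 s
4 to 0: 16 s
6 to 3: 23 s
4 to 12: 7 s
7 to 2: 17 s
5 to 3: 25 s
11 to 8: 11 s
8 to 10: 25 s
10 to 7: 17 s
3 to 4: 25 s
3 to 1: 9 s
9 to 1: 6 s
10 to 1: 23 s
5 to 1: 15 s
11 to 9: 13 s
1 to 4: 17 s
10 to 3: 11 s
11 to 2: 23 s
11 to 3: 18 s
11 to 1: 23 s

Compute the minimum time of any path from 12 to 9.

30 s

Running Dijkstra from 12:
12: 0
2: 7  (via 12)
4: 7  (via 12)
5: 11  (via 2)
0: 23  (via 4)
1: 24  (via 4)
7: 24  (via 2)
9: 30  (via 1)
Shortest route: 12–4–1–9 = 30 s.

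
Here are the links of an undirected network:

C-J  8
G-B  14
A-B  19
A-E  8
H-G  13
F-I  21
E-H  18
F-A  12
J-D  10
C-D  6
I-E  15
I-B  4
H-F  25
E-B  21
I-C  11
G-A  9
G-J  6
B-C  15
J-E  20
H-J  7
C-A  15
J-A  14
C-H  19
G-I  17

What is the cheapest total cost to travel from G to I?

17

Compare a few routes:
G - B - I: 14+4 = 18
G - I: 17 = 17
Cheapest is G - I at 17.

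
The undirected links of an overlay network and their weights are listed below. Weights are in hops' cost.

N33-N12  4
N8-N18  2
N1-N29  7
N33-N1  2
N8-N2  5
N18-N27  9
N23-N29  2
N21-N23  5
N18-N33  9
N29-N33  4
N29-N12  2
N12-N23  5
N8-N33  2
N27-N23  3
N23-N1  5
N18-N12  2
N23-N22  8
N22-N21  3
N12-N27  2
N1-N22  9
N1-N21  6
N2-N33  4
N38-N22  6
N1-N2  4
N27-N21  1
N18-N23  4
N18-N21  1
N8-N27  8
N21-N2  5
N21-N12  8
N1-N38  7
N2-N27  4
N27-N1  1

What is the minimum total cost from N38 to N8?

Enumerating some paths:
N38 → N1 → N33 → N8: 7+2+2 = 11
N38 → N1 → N27 → N21 → N18 → N8: 7+1+1+1+2 = 12
Cheapest is N38 → N1 → N33 → N8 at 11 hops' cost.

11 hops' cost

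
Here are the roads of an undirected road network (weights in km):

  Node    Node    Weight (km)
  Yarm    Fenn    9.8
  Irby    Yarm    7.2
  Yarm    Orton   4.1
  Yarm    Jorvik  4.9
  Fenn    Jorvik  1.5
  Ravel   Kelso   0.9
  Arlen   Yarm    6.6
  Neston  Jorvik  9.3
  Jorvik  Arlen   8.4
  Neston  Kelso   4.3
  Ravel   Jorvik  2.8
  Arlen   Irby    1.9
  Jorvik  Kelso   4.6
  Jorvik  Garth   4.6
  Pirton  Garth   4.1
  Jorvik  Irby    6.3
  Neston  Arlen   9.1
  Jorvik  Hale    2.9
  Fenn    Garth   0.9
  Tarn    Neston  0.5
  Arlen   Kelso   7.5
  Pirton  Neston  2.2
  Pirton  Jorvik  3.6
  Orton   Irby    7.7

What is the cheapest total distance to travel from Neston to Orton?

14.8 km

Compare a few routes:
Neston → Pirton → Garth → Fenn → Jorvik → Yarm → Orton: 2.2+4.1+0.9+1.5+4.9+4.1 = 17.7
Neston → Pirton → Jorvik → Yarm → Orton: 2.2+3.6+4.9+4.1 = 14.8
Neston → Kelso → Ravel → Jorvik → Yarm → Orton: 4.3+0.9+2.8+4.9+4.1 = 17
Cheapest is Neston → Pirton → Jorvik → Yarm → Orton at 14.8 km.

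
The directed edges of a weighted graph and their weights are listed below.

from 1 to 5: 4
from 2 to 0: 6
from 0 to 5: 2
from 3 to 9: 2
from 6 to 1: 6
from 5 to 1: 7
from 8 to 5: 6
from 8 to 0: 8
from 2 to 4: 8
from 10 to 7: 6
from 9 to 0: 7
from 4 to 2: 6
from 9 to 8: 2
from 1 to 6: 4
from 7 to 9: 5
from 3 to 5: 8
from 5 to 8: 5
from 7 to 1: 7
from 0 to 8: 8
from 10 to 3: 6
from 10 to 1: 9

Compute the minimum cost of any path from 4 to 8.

19

Settle nodes by increasing distance from 4:
4: 0
2: 6  (via 4)
0: 12  (via 2)
5: 14  (via 0)
8: 19  (via 5)
Shortest route: 4–2–0–5–8 = 19.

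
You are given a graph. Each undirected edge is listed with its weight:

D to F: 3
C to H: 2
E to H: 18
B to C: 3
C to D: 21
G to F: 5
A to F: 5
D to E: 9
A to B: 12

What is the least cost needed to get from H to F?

Shortest distances from H:
H: 0
C: 2  (via H)
B: 5  (via C)
A: 17  (via B)
E: 18  (via H)
F: 22  (via A)
Shortest route: H → C → B → A → F = 22.

22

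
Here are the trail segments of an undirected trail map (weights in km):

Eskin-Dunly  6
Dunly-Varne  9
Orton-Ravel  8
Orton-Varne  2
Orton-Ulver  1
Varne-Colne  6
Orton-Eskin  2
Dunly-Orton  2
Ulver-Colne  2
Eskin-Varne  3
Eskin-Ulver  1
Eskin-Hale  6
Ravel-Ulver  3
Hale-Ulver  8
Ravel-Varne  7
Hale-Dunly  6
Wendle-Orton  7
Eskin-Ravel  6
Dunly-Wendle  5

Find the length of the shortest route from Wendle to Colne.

Candidate routes:
Wendle → Orton → Ulver → Colne: 7+1+2 = 10
Wendle → Dunly → Orton → Eskin → Ulver → Colne: 5+2+2+1+2 = 12
The minimum is 10 km via Wendle → Orton → Ulver → Colne.

10 km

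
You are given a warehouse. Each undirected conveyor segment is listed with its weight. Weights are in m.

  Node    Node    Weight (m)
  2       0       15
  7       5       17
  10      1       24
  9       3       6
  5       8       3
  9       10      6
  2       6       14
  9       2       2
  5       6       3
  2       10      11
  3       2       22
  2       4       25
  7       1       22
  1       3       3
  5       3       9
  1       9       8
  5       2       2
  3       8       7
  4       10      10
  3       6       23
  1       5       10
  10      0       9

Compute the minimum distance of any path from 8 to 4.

23 m

Compare a few routes:
8 - 5 - 2 - 9 - 10 - 4: 3+2+2+6+10 = 23
8 - 5 - 2 - 4: 3+2+25 = 30
8 - 3 - 9 - 10 - 4: 7+6+6+10 = 29
8 - 5 - 2 - 10 - 4: 3+2+11+10 = 26
The minimum is 23 m via 8 - 5 - 2 - 9 - 10 - 4.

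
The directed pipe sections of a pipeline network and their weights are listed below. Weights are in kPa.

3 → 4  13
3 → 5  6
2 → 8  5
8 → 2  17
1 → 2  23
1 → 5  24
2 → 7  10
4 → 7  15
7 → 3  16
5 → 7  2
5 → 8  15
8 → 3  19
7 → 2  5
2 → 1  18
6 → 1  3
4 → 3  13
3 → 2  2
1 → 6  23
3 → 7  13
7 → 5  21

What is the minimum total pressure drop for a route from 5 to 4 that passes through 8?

Best 5 to 8: 5 → 7 → 2 → 8 costing 12
Shortest 8→4: 8 → 3 → 4 = 32
Total via 8: 12 + 32 = 44 kPa.

44 kPa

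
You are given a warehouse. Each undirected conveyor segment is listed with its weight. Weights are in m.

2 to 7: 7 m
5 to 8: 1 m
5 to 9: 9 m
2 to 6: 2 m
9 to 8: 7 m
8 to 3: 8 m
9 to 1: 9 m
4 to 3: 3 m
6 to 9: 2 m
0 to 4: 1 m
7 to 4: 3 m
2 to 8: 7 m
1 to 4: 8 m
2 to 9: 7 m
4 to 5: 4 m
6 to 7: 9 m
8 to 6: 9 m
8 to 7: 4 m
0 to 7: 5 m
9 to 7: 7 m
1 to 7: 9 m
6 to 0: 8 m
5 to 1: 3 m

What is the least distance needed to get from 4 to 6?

9 m

Shortest distances from 4:
4: 0
0: 1  (via 4)
3: 3  (via 4)
7: 3  (via 4)
5: 4  (via 4)
8: 5  (via 5)
1: 7  (via 5)
6: 9  (via 0)
Shortest route: 4–0–6 = 9 m.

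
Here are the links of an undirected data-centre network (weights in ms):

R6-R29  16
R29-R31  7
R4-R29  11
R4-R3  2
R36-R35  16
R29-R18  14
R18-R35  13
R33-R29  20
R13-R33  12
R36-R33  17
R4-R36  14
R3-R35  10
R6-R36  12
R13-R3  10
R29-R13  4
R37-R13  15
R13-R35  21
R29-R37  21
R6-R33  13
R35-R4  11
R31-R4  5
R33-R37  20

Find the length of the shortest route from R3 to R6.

Candidate routes:
R3 → R4 → R29 → R6: 2+11+16 = 29
R3 → R13 → R29 → R6: 10+4+16 = 30
R3 → R4 → R36 → R6: 2+14+12 = 28
R3 → R4 → R31 → R29 → R6: 2+5+7+16 = 30
The minimum is 28 ms via R3 → R4 → R36 → R6.

28 ms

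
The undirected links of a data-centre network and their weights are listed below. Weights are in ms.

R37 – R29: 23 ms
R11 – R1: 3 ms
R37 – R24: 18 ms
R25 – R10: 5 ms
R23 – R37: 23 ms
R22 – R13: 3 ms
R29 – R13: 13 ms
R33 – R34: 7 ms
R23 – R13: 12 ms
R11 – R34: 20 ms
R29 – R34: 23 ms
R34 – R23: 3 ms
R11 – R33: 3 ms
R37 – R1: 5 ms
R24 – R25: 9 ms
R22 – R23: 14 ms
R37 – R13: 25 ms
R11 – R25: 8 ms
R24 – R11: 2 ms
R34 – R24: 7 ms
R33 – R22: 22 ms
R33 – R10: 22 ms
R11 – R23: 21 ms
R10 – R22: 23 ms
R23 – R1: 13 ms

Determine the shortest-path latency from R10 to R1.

16 ms

Running Dijkstra from R10:
R10: 0
R25: 5  (via R10)
R11: 13  (via R25)
R24: 14  (via R25)
R33: 16  (via R11)
R1: 16  (via R11)
Shortest route: R10–R25–R11–R1 = 16 ms.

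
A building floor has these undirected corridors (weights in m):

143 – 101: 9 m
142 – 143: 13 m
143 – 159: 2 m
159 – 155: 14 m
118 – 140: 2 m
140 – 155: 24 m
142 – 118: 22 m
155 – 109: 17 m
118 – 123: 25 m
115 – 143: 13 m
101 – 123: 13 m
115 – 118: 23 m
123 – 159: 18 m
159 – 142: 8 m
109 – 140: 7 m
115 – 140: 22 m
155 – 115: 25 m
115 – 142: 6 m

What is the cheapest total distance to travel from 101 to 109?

Compare a few routes:
101 → 143 → 159 → 155 → 109: 9+2+14+17 = 42
101 → 123 → 118 → 140 → 109: 13+25+2+7 = 47
The minimum is 42 m via 101 → 143 → 159 → 155 → 109.

42 m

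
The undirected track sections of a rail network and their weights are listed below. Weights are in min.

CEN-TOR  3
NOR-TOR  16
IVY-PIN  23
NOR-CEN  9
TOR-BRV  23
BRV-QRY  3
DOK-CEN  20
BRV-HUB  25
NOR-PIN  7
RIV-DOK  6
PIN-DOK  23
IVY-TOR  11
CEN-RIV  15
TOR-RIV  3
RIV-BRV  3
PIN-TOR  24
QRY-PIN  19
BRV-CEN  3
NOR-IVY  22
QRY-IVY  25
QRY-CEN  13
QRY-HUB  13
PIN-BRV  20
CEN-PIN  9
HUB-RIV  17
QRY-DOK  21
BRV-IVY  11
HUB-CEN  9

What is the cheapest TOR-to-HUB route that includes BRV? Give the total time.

Best TOR to BRV: TOR–RIV–BRV costing 6
Shortest BRV→HUB: BRV–CEN–HUB = 12
Total via BRV: 6 + 12 = 18 min.

18 min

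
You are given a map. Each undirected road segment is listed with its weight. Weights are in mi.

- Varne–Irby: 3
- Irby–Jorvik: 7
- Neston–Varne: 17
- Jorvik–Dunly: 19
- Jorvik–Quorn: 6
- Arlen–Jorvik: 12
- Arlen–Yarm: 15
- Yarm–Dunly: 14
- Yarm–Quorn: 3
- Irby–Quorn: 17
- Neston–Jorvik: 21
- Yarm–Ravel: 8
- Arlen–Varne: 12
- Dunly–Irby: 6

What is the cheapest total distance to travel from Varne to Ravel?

27 mi

Running Dijkstra from Varne:
Varne: 0
Irby: 3  (via Varne)
Dunly: 9  (via Irby)
Jorvik: 10  (via Irby)
Arlen: 12  (via Varne)
Quorn: 16  (via Jorvik)
Neston: 17  (via Varne)
Yarm: 19  (via Quorn)
Ravel: 27  (via Yarm)
Shortest route: Varne → Irby → Jorvik → Quorn → Yarm → Ravel = 27 mi.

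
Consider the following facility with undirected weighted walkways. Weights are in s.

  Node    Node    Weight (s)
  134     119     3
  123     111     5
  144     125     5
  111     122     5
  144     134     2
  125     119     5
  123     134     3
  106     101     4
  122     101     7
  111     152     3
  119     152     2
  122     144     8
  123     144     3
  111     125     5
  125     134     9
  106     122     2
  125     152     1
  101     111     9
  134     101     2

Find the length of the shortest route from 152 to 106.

Candidate routes:
152 → 119 → 134 → 101 → 106: 2+3+2+4 = 11
152 → 111 → 122 → 106: 3+5+2 = 10
152 → 125 → 111 → 122 → 106: 1+5+5+2 = 13
Cheapest is 152 → 111 → 122 → 106 at 10 s.

10 s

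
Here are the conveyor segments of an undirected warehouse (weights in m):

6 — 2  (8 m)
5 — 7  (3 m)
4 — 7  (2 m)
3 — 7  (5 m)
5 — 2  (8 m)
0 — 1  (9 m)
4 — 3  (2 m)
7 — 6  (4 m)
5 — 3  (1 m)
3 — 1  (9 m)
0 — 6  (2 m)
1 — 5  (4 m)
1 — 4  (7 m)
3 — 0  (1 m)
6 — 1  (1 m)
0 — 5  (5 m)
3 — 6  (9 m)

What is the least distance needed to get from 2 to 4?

11 m

Enumerating some paths:
2–5–7–4: 8+3+2 = 13
2–5–3–4: 8+1+2 = 11
2–6–7–4: 8+4+2 = 14
2–6–0–3–4: 8+2+1+2 = 13
Cheapest is 2–5–3–4 at 11 m.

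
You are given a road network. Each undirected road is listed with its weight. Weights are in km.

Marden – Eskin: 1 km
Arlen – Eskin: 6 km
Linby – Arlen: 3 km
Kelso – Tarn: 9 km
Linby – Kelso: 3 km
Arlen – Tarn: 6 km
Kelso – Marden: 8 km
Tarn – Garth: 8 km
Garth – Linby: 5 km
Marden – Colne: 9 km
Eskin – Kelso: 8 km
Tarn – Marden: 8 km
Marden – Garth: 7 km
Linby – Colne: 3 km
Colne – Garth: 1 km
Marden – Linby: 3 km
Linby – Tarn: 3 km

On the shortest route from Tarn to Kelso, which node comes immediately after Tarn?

Linby

Enumerating some paths:
Tarn–Marden–Linby–Kelso: 8+3+3 = 14
Tarn–Linby–Kelso: 3+3 = 6
Tarn–Kelso: 9 = 9
Tarn–Arlen–Linby–Kelso: 6+3+3 = 12
Cheapest is Tarn–Linby–Kelso at 6 km.
So from Tarn the first move is to Linby.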